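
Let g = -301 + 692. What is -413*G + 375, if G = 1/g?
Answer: 146212/391 ≈ 373.94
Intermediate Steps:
g = 391
G = 1/391 ≈ 0.0025575
-413*G + 375 = -413*1/391 + 375 = -413/391 + 375 = 146212/391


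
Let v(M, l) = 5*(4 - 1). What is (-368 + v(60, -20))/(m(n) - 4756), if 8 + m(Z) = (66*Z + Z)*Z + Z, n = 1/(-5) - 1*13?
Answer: -8825/172422 ≈ -0.051183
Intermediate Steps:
v(M, l) = 15 (v(M, l) = 5*3 = 15)
n = -66/5 (n = -⅕ - 13 = -66/5 ≈ -13.200)
m(Z) = -8 + Z + 67*Z² (m(Z) = -8 + ((66*Z + Z)*Z + Z) = -8 + ((67*Z)*Z + Z) = -8 + (67*Z² + Z) = -8 + (Z + 67*Z²) = -8 + Z + 67*Z²)
(-368 + v(60, -20))/(m(n) - 4756) = (-368 + 15)/((-8 - 66/5 + 67*(-66/5)²) - 4756) = -353/((-8 - 66/5 + 67*(4356/25)) - 4756) = -353/((-8 - 66/5 + 291852/25) - 4756) = -353/(291322/25 - 4756) = -353/172422/25 = -353*25/172422 = -8825/172422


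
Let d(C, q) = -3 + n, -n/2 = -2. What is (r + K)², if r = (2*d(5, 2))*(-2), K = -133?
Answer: 18769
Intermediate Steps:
n = 4 (n = -2*(-2) = 4)
d(C, q) = 1 (d(C, q) = -3 + 4 = 1)
r = -4 (r = (2*1)*(-2) = 2*(-2) = -4)
(r + K)² = (-4 - 133)² = (-137)² = 18769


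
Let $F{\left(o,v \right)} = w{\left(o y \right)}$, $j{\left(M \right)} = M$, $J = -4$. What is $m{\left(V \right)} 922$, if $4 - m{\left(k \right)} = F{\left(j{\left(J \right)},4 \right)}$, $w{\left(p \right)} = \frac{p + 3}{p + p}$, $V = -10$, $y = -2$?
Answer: $\frac{24433}{8} \approx 3054.1$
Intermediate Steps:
$w{\left(p \right)} = \frac{3 + p}{2 p}$
$F{\left(o,v \right)} = - \frac{3 - 2 o}{4 o}$ ($F{\left(o,v \right)} = \frac{3 + o \left(-2\right)}{2 o \left(-2\right)} = \frac{3 - 2 o}{2 \left(- 2 o\right)} = \frac{- \frac{1}{2 o} \left(3 - 2 o\right)}{2} = - \frac{3 - 2 o}{4 o}$)
$m{\left(k \right)} = \frac{53}{16}$ ($m{\left(k \right)} = 4 - \frac{-3 + 2 \left(-4\right)}{4 \left(-4\right)} = 4 - \frac{1}{4} \left(- \frac{1}{4}\right) \left(-3 - 8\right) = 4 - \frac{1}{4} \left(- \frac{1}{4}\right) \left(-11\right) = 4 - \frac{11}{16} = \frac{53}{16}$)
$m{\left(V \right)} 922 = \frac{53}{16} \cdot 922 = \frac{24433}{8}$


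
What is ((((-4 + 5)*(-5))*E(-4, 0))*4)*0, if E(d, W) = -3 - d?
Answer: 0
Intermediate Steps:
((((-4 + 5)*(-5))*E(-4, 0))*4)*0 = ((((-4 + 5)*(-5))*(-3 - 1*(-4)))*4)*0 = (((1*(-5))*(-3 + 4))*4)*0 = (-5*1*4)*0 = -5*4*0 = -20*0 = 0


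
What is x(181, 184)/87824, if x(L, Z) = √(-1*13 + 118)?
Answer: √105/87824 ≈ 0.00011668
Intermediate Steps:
x(L, Z) = √105 (x(L, Z) = √(-13 + 118) = √105)
x(181, 184)/87824 = √105/87824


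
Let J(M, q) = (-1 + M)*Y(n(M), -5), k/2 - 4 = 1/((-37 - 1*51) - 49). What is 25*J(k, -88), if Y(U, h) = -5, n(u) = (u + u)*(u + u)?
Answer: -119625/137 ≈ -873.17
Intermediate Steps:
n(u) = 4*u² (n(u) = (2*u)*(2*u) = 4*u²)
k = 1094/137 (k = 8 + 2/((-37 - 1*51) - 49) = 8 + 2/((-37 - 51) - 49) = 8 + 2/(-88 - 49) = 8 + 2/(-137) = 8 + 2*(-1/137) = 8 - 2/137 = 1094/137 ≈ 7.9854)
J(M, q) = 5 - 5*M (J(M, q) = (-1 + M)*(-5) = 5 - 5*M)
25*J(k, -88) = 25*(5 - 5*1094/137) = 25*(5 - 5470/137) = 25*(-4785/137) = -119625/137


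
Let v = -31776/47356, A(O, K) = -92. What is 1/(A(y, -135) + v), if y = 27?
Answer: -11839/1097132 ≈ -0.010791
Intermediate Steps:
v = -7944/11839 (v = -31776*1/47356 = -7944/11839 ≈ -0.67100)
1/(A(y, -135) + v) = 1/(-92 - 7944/11839) = 1/(-1097132/11839) = -11839/1097132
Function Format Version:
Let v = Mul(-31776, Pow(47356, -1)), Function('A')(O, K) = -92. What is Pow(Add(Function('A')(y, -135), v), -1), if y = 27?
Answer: Rational(-11839, 1097132) ≈ -0.010791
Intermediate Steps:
v = Rational(-7944, 11839) (v = Mul(-31776, Rational(1, 47356)) = Rational(-7944, 11839) ≈ -0.67100)
Pow(Add(Function('A')(y, -135), v), -1) = Pow(Add(-92, Rational(-7944, 11839)), -1) = Pow(Rational(-1097132, 11839), -1) = Rational(-11839, 1097132)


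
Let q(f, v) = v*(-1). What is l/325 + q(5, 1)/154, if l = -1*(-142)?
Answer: 21543/50050 ≈ 0.43043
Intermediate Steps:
q(f, v) = -v
l = 142
l/325 + q(5, 1)/154 = 142/325 - 1*1/154 = 142*(1/325) - 1*1/154 = 142/325 - 1/154 = 21543/50050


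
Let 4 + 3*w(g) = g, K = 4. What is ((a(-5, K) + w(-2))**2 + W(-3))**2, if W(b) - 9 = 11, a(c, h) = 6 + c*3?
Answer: 19881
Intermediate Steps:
w(g) = -4/3 + g/3
a(c, h) = 6 + 3*c
W(b) = 20 (W(b) = 9 + 11 = 20)
((a(-5, K) + w(-2))**2 + W(-3))**2 = (((6 + 3*(-5)) + (-4/3 + (1/3)*(-2)))**2 + 20)**2 = (((6 - 15) + (-4/3 - 2/3))**2 + 20)**2 = ((-9 - 2)**2 + 20)**2 = ((-11)**2 + 20)**2 = (121 + 20)**2 = 141**2 = 19881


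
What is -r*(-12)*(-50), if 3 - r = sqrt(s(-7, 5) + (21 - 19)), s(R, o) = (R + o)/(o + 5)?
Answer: -1800 + 360*sqrt(5) ≈ -995.02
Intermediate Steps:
s(R, o) = (R + o)/(5 + o)
r = 3 - 3*sqrt(5)/5 (r = 3 - sqrt((-7 + 5)/(5 + 5) + (21 - 19)) = 3 - sqrt(-2/10 + 2) = 3 - sqrt((1/10)*(-2) + 2) = 3 - sqrt(-1/5 + 2) = 3 - sqrt(9/5) = 3 - 3*sqrt(5)/5 ≈ 1.6584)
-r*(-12)*(-50) = -(3 - 3*sqrt(5)/5)*(-12)*(-50) = -(-36 + 36*sqrt(5)/5)*(-50) = -(1800 - 360*sqrt(5)) = -1800 + 360*sqrt(5)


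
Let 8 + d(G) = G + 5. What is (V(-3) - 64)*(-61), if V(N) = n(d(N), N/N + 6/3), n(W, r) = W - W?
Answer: 3904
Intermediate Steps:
d(G) = -3 + G (d(G) = -8 + (G + 5) = -8 + (5 + G) = -3 + G)
n(W, r) = 0
V(N) = 0
(V(-3) - 64)*(-61) = (0 - 64)*(-61) = -64*(-61) = 3904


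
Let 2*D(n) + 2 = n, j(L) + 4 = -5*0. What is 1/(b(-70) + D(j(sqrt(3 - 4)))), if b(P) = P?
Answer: -1/73 ≈ -0.013699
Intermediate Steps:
j(L) = -4 (j(L) = -4 - 5*0 = -4 + 0 = -4)
D(n) = -1 + n/2
1/(b(-70) + D(j(sqrt(3 - 4)))) = 1/(-70 + (-1 + (1/2)*(-4))) = 1/(-70 + (-1 - 2)) = 1/(-70 - 3) = 1/(-73) = -1/73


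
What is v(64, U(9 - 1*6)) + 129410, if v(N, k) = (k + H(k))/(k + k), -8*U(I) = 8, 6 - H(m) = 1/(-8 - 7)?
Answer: 1941112/15 ≈ 1.2941e+5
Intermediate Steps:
H(m) = 91/15 (H(m) = 6 - 1/(-8 - 7) = 6 - 1/(-15) = 6 - 1*(-1/15) = 6 + 1/15 = 91/15)
U(I) = -1 (U(I) = -⅛*8 = -1)
v(N, k) = (91/15 + k)/(2*k) (v(N, k) = (k + 91/15)/(k + k) = (91/15 + k)/((2*k)) = (91/15 + k)*(1/(2*k)) = (91/15 + k)/(2*k))
v(64, U(9 - 1*6)) + 129410 = (1/30)*(91 + 15*(-1))/(-1) + 129410 = (1/30)*(-1)*(91 - 15) + 129410 = (1/30)*(-1)*76 + 129410 = -38/15 + 129410 = 1941112/15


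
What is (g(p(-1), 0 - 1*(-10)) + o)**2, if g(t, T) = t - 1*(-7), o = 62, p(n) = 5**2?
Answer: 8836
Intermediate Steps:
p(n) = 25
g(t, T) = 7 + t (g(t, T) = t + 7 = 7 + t)
(g(p(-1), 0 - 1*(-10)) + o)**2 = ((7 + 25) + 62)**2 = (32 + 62)**2 = 94**2 = 8836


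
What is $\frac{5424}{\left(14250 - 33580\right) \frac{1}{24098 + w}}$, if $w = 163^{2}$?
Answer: $- \frac{137408904}{9665} \approx -14217.0$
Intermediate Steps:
$w = 26569$
$\frac{5424}{\left(14250 - 33580\right) \frac{1}{24098 + w}} = \frac{5424}{\left(14250 - 33580\right) \frac{1}{24098 + 26569}} = \frac{5424}{\left(-19330\right) \frac{1}{50667}} = \frac{5424}{- \frac{19330}{50667}} = 5424 \left(- \frac{50667}{19330}\right) = - \frac{137408904}{9665}$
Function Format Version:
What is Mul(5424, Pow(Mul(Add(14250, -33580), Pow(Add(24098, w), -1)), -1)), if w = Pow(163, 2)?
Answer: Rational(-137408904, 9665) ≈ -14217.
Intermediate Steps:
w = 26569
Mul(5424, Pow(Mul(Add(14250, -33580), Pow(Add(24098, w), -1)), -1)) = Mul(5424, Pow(Mul(Add(14250, -33580), Pow(Add(24098, 26569), -1)), -1)) = Mul(5424, Pow(Mul(-19330, Pow(50667, -1)), -1)) = Mul(5424, Pow(Mul(-19330, Rational(1, 50667)), -1)) = Mul(5424, Pow(Rational(-19330, 50667), -1)) = Mul(5424, Rational(-50667, 19330)) = Rational(-137408904, 9665)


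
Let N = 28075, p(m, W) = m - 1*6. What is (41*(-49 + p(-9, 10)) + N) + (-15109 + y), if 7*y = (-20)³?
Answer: 64394/7 ≈ 9199.1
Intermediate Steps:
p(m, W) = -6 + m (p(m, W) = m - 6 = -6 + m)
y = -8000/7 (y = (⅐)*(-20)³ = (⅐)*(-8000) = -8000/7 ≈ -1142.9)
(41*(-49 + p(-9, 10)) + N) + (-15109 + y) = (41*(-49 + (-6 - 9)) + 28075) + (-15109 - 8000/7) = (41*(-49 - 15) + 28075) - 113763/7 = (41*(-64) + 28075) - 113763/7 = (-2624 + 28075) - 113763/7 = 25451 - 113763/7 = 64394/7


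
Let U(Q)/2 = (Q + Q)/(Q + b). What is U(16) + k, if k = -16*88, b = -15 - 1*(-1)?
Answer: -1376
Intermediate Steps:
b = -14 (b = -15 + 1 = -14)
U(Q) = 4*Q/(-14 + Q) (U(Q) = 2*((Q + Q)/(Q - 14)) = 2*((2*Q)/(-14 + Q)) = 2*(2*Q/(-14 + Q)) = 4*Q/(-14 + Q))
k = -1408
U(16) + k = 4*16/(-14 + 16) - 1408 = 4*16/2 - 1408 = 4*16*(½) - 1408 = 32 - 1408 = -1376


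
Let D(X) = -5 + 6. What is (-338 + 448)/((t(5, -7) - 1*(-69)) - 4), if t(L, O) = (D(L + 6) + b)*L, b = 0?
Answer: 11/7 ≈ 1.5714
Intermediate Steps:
D(X) = 1
t(L, O) = L (t(L, O) = (1 + 0)*L = 1*L = L)
(-338 + 448)/((t(5, -7) - 1*(-69)) - 4) = (-338 + 448)/((5 - 1*(-69)) - 4) = 110/((5 + 69) - 4) = 110/(74 - 4) = 110/70 = 110*(1/70) = 11/7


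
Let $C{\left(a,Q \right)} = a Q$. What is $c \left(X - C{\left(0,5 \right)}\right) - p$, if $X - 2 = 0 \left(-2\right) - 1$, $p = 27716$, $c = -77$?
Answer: $-27793$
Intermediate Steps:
$C{\left(a,Q \right)} = Q a$
$X = 1$ ($X = 2 + \left(0 \left(-2\right) - 1\right) = 2 + \left(0 - 1\right) = 2 - 1 = 1$)
$c \left(X - C{\left(0,5 \right)}\right) - p = - 77 \left(1 - 5 \cdot 0\right) - 27716 = - 77 \left(1 - 0\right) - 27716 = - 77 \left(1 + 0\right) - 27716 = \left(-77\right) 1 - 27716 = -77 - 27716 = -27793$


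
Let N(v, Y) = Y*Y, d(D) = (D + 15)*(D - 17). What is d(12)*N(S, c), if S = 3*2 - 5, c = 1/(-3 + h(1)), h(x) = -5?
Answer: -135/64 ≈ -2.1094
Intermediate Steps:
d(D) = (-17 + D)*(15 + D) (d(D) = (15 + D)*(-17 + D) = (-17 + D)*(15 + D))
c = -1/8 (c = 1/(-3 - 5) = 1/(-8) = -1/8 ≈ -0.12500)
S = 1 (S = 6 - 5 = 1)
N(v, Y) = Y**2
d(12)*N(S, c) = (-255 + 12**2 - 2*12)*(-1/8)**2 = (-255 + 144 - 24)*(1/64) = -135*1/64 = -135/64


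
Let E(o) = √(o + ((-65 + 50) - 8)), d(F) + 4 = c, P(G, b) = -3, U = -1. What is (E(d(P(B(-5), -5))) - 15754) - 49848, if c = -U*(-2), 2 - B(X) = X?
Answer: -65602 + I*√29 ≈ -65602.0 + 5.3852*I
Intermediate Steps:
B(X) = 2 - X
c = -2 (c = -1*(-1)*(-2) = 1*(-2) = -2)
d(F) = -6 (d(F) = -4 - 2 = -6)
E(o) = √(-23 + o) (E(o) = √(o + (-15 - 8)) = √(o - 23) = √(-23 + o))
(E(d(P(B(-5), -5))) - 15754) - 49848 = (√(-23 - 6) - 15754) - 49848 = (√(-29) - 15754) - 49848 = (I*√29 - 15754) - 49848 = (-15754 + I*√29) - 49848 = -65602 + I*√29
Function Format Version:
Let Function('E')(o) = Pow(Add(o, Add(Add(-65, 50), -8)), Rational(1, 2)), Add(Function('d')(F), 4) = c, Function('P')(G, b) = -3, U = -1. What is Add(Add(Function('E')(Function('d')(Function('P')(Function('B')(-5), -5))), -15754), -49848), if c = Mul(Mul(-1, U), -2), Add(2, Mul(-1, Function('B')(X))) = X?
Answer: Add(-65602, Mul(I, Pow(29, Rational(1, 2)))) ≈ Add(-65602., Mul(5.3852, I))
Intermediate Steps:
Function('B')(X) = Add(2, Mul(-1, X))
c = -2 (c = Mul(Mul(-1, -1), -2) = Mul(1, -2) = -2)
Function('d')(F) = -6 (Function('d')(F) = Add(-4, -2) = -6)
Function('E')(o) = Pow(Add(-23, o), Rational(1, 2)) (Function('E')(o) = Pow(Add(o, Add(-15, -8)), Rational(1, 2)) = Pow(Add(o, -23), Rational(1, 2)) = Pow(Add(-23, o), Rational(1, 2)))
Add(Add(Function('E')(Function('d')(Function('P')(Function('B')(-5), -5))), -15754), -49848) = Add(Add(Pow(Add(-23, -6), Rational(1, 2)), -15754), -49848) = Add(Add(Pow(-29, Rational(1, 2)), -15754), -49848) = Add(Add(Mul(I, Pow(29, Rational(1, 2))), -15754), -49848) = Add(Add(-15754, Mul(I, Pow(29, Rational(1, 2)))), -49848) = Add(-65602, Mul(I, Pow(29, Rational(1, 2))))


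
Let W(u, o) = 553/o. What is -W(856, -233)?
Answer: 553/233 ≈ 2.3734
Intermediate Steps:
-W(856, -233) = -553/(-233) = -553*(-1)/233 = -1*(-553/233) = 553/233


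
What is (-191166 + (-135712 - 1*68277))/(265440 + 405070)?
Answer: -79031/134102 ≈ -0.58933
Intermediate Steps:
(-191166 + (-135712 - 1*68277))/(265440 + 405070) = (-191166 + (-135712 - 68277))/670510 = (-191166 - 203989)*(1/670510) = -395155*1/670510 = -79031/134102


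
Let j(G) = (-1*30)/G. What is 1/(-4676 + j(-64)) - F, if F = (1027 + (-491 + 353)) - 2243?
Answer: 202581386/149617 ≈ 1354.0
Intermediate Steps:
j(G) = -30/G
F = -1354 (F = (1027 - 138) - 2243 = 889 - 2243 = -1354)
1/(-4676 + j(-64)) - F = 1/(-4676 - 30/(-64)) - 1*(-1354) = 1/(-4676 - 30*(-1/64)) + 1354 = 1/(-4676 + 15/32) + 1354 = 1/(-149617/32) + 1354 = -32/149617 + 1354 = 202581386/149617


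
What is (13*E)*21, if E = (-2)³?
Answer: -2184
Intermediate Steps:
E = -8
(13*E)*21 = (13*(-8))*21 = -104*21 = -2184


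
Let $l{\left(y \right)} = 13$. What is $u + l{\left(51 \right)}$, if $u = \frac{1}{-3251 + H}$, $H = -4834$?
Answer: $\frac{105104}{8085} \approx 13.0$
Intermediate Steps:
$u = - \frac{1}{8085}$ ($u = \frac{1}{-3251 - 4834} = \frac{1}{-8085} = - \frac{1}{8085} \approx -0.00012369$)
$u + l{\left(51 \right)} = - \frac{1}{8085} + 13 = \frac{105104}{8085}$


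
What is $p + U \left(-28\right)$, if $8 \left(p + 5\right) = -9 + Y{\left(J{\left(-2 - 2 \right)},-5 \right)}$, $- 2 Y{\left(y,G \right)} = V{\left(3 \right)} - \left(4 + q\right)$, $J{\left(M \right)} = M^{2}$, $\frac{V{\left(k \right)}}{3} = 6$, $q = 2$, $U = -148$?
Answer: $\frac{33097}{8} \approx 4137.1$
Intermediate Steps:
$V{\left(k \right)} = 18$ ($V{\left(k \right)} = 3 \cdot 6 = 18$)
$Y{\left(y,G \right)} = -6$ ($Y{\left(y,G \right)} = - \frac{18 - \left(4 + 2\right)}{2} = - \frac{18 - 6}{2} = \left(- \frac{1}{2}\right) 12 = -6$)
$p = - \frac{55}{8}$ ($p = -5 + \frac{-9 - 6}{8} = -5 + \frac{1}{8} \left(-15\right) = -5 - \frac{15}{8} = - \frac{55}{8} \approx -6.875$)
$p + U \left(-28\right) = - \frac{55}{8} - -4144 = - \frac{55}{8} + 4144 = \frac{33097}{8}$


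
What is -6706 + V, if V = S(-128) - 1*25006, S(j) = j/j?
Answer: -31711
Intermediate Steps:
S(j) = 1
V = -25005 (V = 1 - 1*25006 = 1 - 25006 = -25005)
-6706 + V = -6706 - 25005 = -31711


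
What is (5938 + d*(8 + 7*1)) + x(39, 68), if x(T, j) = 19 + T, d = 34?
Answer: 6506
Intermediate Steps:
(5938 + d*(8 + 7*1)) + x(39, 68) = (5938 + 34*(8 + 7*1)) + (19 + 39) = (5938 + 34*(8 + 7)) + 58 = (5938 + 34*15) + 58 = (5938 + 510) + 58 = 6448 + 58 = 6506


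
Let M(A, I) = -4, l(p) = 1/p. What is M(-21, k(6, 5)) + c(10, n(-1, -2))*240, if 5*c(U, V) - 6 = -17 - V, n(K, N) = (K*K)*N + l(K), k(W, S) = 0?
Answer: -388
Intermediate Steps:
n(K, N) = 1/K + N*K² (n(K, N) = (K*K)*N + 1/K = K²*N + 1/K = N*K² + 1/K = 1/K + N*K²)
c(U, V) = -11/5 - V/5 (c(U, V) = 6/5 + (-17 - V)/5 = 6/5 + (-17/5 - V/5) = -11/5 - V/5)
M(-21, k(6, 5)) + c(10, n(-1, -2))*240 = -4 + (-11/5 - (1 - 2*(-1)³)/(5*(-1)))*240 = -4 + (-11/5 - (-1)*(1 - 2*(-1))/5)*240 = -4 + (-11/5 - (-1)*(1 + 2)/5)*240 = -4 + (-11/5 - (-1)*3/5)*240 = -4 + (-11/5 - ⅕*(-3))*240 = -4 + (-11/5 + ⅗)*240 = -4 - 8/5*240 = -4 - 384 = -388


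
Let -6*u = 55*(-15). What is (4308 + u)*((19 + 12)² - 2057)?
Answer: -4872268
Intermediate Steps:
u = 275/2 (u = -55*(-15)/6 = -⅙*(-825) = 275/2 ≈ 137.50)
(4308 + u)*((19 + 12)² - 2057) = (4308 + 275/2)*((19 + 12)² - 2057) = 8891*(31² - 2057)/2 = 8891*(961 - 2057)/2 = (8891/2)*(-1096) = -4872268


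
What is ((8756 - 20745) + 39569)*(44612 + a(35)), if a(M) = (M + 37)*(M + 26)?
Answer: 1351530320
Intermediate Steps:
a(M) = (26 + M)*(37 + M) (a(M) = (37 + M)*(26 + M) = (26 + M)*(37 + M))
((8756 - 20745) + 39569)*(44612 + a(35)) = ((8756 - 20745) + 39569)*(44612 + (962 + 35² + 63*35)) = (-11989 + 39569)*(44612 + (962 + 1225 + 2205)) = 27580*(44612 + 4392) = 27580*49004 = 1351530320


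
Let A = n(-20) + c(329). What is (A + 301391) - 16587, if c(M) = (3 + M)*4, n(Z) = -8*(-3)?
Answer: 286156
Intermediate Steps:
n(Z) = 24
c(M) = 12 + 4*M
A = 1352 (A = 24 + (12 + 4*329) = 24 + (12 + 1316) = 24 + 1328 = 1352)
(A + 301391) - 16587 = (1352 + 301391) - 16587 = 302743 - 16587 = 286156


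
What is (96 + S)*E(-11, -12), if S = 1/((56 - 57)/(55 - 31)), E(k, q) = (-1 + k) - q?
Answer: 0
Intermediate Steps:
E(k, q) = -1 + k - q
S = -24 (S = 1/(-1/24) = -24)
(96 + S)*E(-11, -12) = (96 - 24)*(-1 - 11 - 1*(-12)) = 72*(-1 - 11 + 12) = 72*0 = 0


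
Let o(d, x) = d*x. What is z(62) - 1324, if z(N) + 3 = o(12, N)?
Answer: -583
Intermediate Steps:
z(N) = -3 + 12*N
z(62) - 1324 = (-3 + 12*62) - 1324 = (-3 + 744) - 1324 = 741 - 1324 = -583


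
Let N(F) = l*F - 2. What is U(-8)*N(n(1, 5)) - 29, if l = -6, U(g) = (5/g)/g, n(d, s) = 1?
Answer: -237/8 ≈ -29.625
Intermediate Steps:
U(g) = 5/g²
N(F) = -2 - 6*F (N(F) = -6*F - 2 = -2 - 6*F)
U(-8)*N(n(1, 5)) - 29 = (5/(-8)²)*(-2 - 6*1) - 29 = (5*(1/64))*(-2 - 6) - 29 = (5/64)*(-8) - 29 = -5/8 - 29 = -237/8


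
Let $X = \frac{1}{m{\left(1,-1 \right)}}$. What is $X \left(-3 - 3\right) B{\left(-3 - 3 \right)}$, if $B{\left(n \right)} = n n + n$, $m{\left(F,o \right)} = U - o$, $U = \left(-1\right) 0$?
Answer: $-180$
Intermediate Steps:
$U = 0$
$m{\left(F,o \right)} = - o$ ($m{\left(F,o \right)} = 0 - o = - o$)
$B{\left(n \right)} = n + n^{2}$ ($B{\left(n \right)} = n^{2} + n = n + n^{2}$)
$X = 1$ ($X = \frac{1}{\left(-1\right) \left(-1\right)} = 1^{-1} = 1$)
$X \left(-3 - 3\right) B{\left(-3 - 3 \right)} = 1 \left(-3 - 3\right) \left(-3 - 3\right) \left(1 - 6\right) = 1 \left(-3 - 3\right) \left(- 6 \left(1 - 6\right)\right) = 1 \left(-6\right) \left(\left(-6\right) \left(-5\right)\right) = \left(-6\right) 30 = -180$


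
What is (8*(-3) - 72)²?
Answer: 9216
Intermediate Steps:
(8*(-3) - 72)² = (-24 - 72)² = (-96)² = 9216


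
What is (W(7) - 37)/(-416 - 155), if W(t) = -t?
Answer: 44/571 ≈ 0.077058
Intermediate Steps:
(W(7) - 37)/(-416 - 155) = (-1*7 - 37)/(-416 - 155) = (-7 - 37)/(-571) = -44*(-1/571) = 44/571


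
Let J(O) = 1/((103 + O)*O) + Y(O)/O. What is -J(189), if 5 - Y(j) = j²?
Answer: 3476357/18396 ≈ 188.97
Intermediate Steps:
Y(j) = 5 - j²
J(O) = 1/(O*(103 + O)) + (5 - O²)/O (J(O) = 1/((103 + O)*O) + (5 - O²)/O = 1/(O*(103 + O)) + (5 - O²)/O)
-J(189) = -(516 - 103*189² - 1*189*(-5 + 189²))/(189*(103 + 189)) = -(516 - 103*35721 - 1*189*(-5 + 35721))/(189*292) = -(516 - 3679263 - 1*189*35716)/(189*292) = -(516 - 3679263 - 6750324)/(189*292) = -(-10429071)/(189*292) = -1*(-3476357/18396) = 3476357/18396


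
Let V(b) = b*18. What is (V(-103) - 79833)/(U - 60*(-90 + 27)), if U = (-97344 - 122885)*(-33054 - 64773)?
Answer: -27229/7181448721 ≈ -3.7916e-6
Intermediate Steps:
V(b) = 18*b
U = 21544342383 (U = -220229*(-97827) = 21544342383)
(V(-103) - 79833)/(U - 60*(-90 + 27)) = (18*(-103) - 79833)/(21544342383 - 60*(-90 + 27)) = (-1854 - 79833)/(21544342383 - 60*(-63)) = -81687/(21544342383 + 3780) = -81687/21544346163 = -81687*1/21544346163 = -27229/7181448721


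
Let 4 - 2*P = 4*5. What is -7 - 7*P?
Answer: 49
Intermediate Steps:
P = -8 (P = 2 - 2*5 = 2 - 1/2*20 = 2 - 10 = -8)
-7 - 7*P = -7 - 7*(-8) = -7 + 56 = 49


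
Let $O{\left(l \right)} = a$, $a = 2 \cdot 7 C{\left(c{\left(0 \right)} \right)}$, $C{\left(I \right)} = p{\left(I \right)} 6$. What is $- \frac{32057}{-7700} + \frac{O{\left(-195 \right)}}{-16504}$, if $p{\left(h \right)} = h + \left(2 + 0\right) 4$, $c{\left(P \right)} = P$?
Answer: $\frac{65486791}{15885100} \approx 4.1225$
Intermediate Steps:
$p{\left(h \right)} = 8 + h$ ($p{\left(h \right)} = h + 2 \cdot 4 = h + 8 = 8 + h$)
$C{\left(I \right)} = 48 + 6 I$ ($C{\left(I \right)} = \left(8 + I\right) 6 = 48 + 6 I$)
$a = 672$ ($a = 2 \cdot 7 \left(48 + 6 \cdot 0\right) = 14 \left(48 + 0\right) = 14 \cdot 48 = 672$)
$O{\left(l \right)} = 672$
$- \frac{32057}{-7700} + \frac{O{\left(-195 \right)}}{-16504} = - \frac{32057}{-7700} + \frac{672}{-16504} = \left(-32057\right) \left(- \frac{1}{7700}\right) + 672 \left(- \frac{1}{16504}\right) = \frac{32057}{7700} - \frac{84}{2063} = \frac{65486791}{15885100}$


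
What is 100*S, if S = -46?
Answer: -4600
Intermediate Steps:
100*S = 100*(-46) = -4600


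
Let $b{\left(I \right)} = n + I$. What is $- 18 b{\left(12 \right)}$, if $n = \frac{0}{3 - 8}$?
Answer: $-216$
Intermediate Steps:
$n = 0$ ($n = \frac{0}{3 - 8} = \frac{0}{-5} = 0 \left(- \frac{1}{5}\right) = 0$)
$b{\left(I \right)} = I$ ($b{\left(I \right)} = 0 + I = I$)
$- 18 b{\left(12 \right)} = \left(-18\right) 12 = -216$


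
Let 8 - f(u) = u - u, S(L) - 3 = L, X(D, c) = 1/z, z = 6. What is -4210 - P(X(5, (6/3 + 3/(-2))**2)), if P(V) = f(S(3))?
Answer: -4218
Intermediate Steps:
X(D, c) = 1/6
S(L) = 3 + L
f(u) = 8 (f(u) = 8 - (u - u) = 8 - 1*0 = 8 + 0 = 8)
P(V) = 8
-4210 - P(X(5, (6/3 + 3/(-2))**2)) = -4210 - 1*8 = -4210 - 8 = -4218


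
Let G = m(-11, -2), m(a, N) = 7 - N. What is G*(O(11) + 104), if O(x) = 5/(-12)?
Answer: 3729/4 ≈ 932.25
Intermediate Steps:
O(x) = -5/12 (O(x) = 5*(-1/12) = -5/12)
G = 9 (G = 7 - 1*(-2) = 7 + 2 = 9)
G*(O(11) + 104) = 9*(-5/12 + 104) = 9*(1243/12) = 3729/4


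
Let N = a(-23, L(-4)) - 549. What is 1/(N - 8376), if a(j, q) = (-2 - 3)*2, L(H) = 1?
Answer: -1/8935 ≈ -0.00011192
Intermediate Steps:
a(j, q) = -10 (a(j, q) = -5*2 = -10)
N = -559 (N = -10 - 549 = -559)
1/(N - 8376) = 1/(-559 - 8376) = 1/(-8935) = -1/8935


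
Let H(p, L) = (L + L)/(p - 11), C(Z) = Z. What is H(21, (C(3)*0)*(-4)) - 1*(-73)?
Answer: 73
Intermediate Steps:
H(p, L) = 2*L/(-11 + p) (H(p, L) = (2*L)/(-11 + p) = 2*L/(-11 + p))
H(21, (C(3)*0)*(-4)) - 1*(-73) = 2*((3*0)*(-4))/(-11 + 21) - 1*(-73) = 2*(0*(-4))/10 + 73 = 2*0*(⅒) + 73 = 0 + 73 = 73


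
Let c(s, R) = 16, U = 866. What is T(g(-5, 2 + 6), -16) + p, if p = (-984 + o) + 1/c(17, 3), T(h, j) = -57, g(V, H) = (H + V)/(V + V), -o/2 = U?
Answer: -44367/16 ≈ -2772.9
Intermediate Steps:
o = -1732 (o = -2*866 = -1732)
g(V, H) = (H + V)/(2*V) (g(V, H) = (H + V)/((2*V)) = (H + V)*(1/(2*V)) = (H + V)/(2*V))
p = -43455/16 (p = (-984 - 1732) + 1/16 = -2716 + 1/16 = -43455/16 ≈ -2715.9)
T(g(-5, 2 + 6), -16) + p = -57 - 43455/16 = -44367/16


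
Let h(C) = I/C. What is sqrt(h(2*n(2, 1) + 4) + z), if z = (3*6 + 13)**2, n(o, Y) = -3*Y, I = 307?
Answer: sqrt(3230)/2 ≈ 28.417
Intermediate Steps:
h(C) = 307/C
z = 961 (z = (18 + 13)**2 = 31**2 = 961)
sqrt(h(2*n(2, 1) + 4) + z) = sqrt(307/(2*(-3*1) + 4) + 961) = sqrt(307/(2*(-3) + 4) + 961) = sqrt(307/(-6 + 4) + 961) = sqrt(307/(-2) + 961) = sqrt(307*(-1/2) + 961) = sqrt(-307/2 + 961) = sqrt(1615/2) = sqrt(3230)/2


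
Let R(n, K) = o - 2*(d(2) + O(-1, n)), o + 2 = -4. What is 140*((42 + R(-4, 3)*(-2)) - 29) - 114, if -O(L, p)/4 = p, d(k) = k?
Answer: 13466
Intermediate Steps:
o = -6 (o = -2 - 4 = -6)
O(L, p) = -4*p
R(n, K) = -10 + 8*n (R(n, K) = -6 - 2*(2 - 4*n) = -6 + (-4 + 8*n) = -10 + 8*n)
140*((42 + R(-4, 3)*(-2)) - 29) - 114 = 140*((42 + (-10 + 8*(-4))*(-2)) - 29) - 114 = 140*((42 + (-10 - 32)*(-2)) - 29) - 114 = 140*((42 - 42*(-2)) - 29) - 114 = 140*((42 + 84) - 29) - 114 = 140*(126 - 29) - 114 = 140*97 - 114 = 13580 - 114 = 13466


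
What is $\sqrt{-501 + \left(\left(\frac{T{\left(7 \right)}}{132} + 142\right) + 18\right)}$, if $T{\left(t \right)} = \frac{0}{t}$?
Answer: $i \sqrt{341} \approx 18.466 i$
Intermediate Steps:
$T{\left(t \right)} = 0$
$\sqrt{-501 + \left(\left(\frac{T{\left(7 \right)}}{132} + 142\right) + 18\right)} = \sqrt{-501 + \left(\left(\frac{0}{132} + 142\right) + 18\right)} = \sqrt{-501 + \left(\left(0 \cdot \frac{1}{132} + 142\right) + 18\right)} = \sqrt{-501 + \left(\left(0 + 142\right) + 18\right)} = \sqrt{-501 + \left(142 + 18\right)} = \sqrt{-501 + 160} = \sqrt{-341} = i \sqrt{341}$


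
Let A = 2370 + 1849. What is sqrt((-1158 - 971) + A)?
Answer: sqrt(2090) ≈ 45.716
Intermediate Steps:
A = 4219
sqrt((-1158 - 971) + A) = sqrt((-1158 - 971) + 4219) = sqrt(-2129 + 4219) = sqrt(2090)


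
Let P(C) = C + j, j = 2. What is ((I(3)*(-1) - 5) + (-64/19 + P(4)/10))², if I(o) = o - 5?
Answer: 300304/9025 ≈ 33.275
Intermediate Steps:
I(o) = -5 + o
P(C) = 2 + C (P(C) = C + 2 = 2 + C)
((I(3)*(-1) - 5) + (-64/19 + P(4)/10))² = (((-5 + 3)*(-1) - 5) + (-64/19 + (2 + 4)/10))² = ((-2*(-1) - 5) + (-64*1/19 + 6*(⅒)))² = ((2 - 5) + (-64/19 + ⅗))² = (-3 - 263/95)² = (-548/95)² = 300304/9025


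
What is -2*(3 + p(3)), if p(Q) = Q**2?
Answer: -24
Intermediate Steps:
-2*(3 + p(3)) = -2*(3 + 3**2) = -2*(3 + 9) = -2*12 = -24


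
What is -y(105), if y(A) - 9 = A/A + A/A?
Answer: -11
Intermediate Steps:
y(A) = 11 (y(A) = 9 + (A/A + A/A) = 9 + (1 + 1) = 9 + 2 = 11)
-y(105) = -1*11 = -11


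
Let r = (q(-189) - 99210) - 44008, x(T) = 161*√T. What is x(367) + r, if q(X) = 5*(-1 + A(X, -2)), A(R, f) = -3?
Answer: -143238 + 161*√367 ≈ -1.4015e+5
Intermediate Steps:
q(X) = -20 (q(X) = 5*(-1 - 3) = 5*(-4) = -20)
r = -143238 (r = (-20 - 99210) - 44008 = -99230 - 44008 = -143238)
x(367) + r = 161*√367 - 143238 = -143238 + 161*√367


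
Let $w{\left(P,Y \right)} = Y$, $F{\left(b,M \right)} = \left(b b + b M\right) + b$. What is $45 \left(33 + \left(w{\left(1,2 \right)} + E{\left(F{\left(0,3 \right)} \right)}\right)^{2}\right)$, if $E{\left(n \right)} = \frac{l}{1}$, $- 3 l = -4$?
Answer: $1985$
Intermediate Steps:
$l = \frac{4}{3}$ ($l = \left(- \frac{1}{3}\right) \left(-4\right) = \frac{4}{3} \approx 1.3333$)
$F{\left(b,M \right)} = b + b^{2} + M b$ ($F{\left(b,M \right)} = \left(b^{2} + M b\right) + b = b + b^{2} + M b$)
$E{\left(n \right)} = \frac{4}{3}$ ($E{\left(n \right)} = \frac{4}{3 \cdot 1} = \frac{4}{3} \cdot 1 = \frac{4}{3}$)
$45 \left(33 + \left(w{\left(1,2 \right)} + E{\left(F{\left(0,3 \right)} \right)}\right)^{2}\right) = 45 \left(33 + \left(2 + \frac{4}{3}\right)^{2}\right) = 45 \left(33 + \left(\frac{10}{3}\right)^{2}\right) = 45 \left(33 + \frac{100}{9}\right) = 45 \cdot \frac{397}{9} = 1985$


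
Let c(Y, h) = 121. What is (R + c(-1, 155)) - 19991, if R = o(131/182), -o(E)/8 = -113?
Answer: -18966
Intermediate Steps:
o(E) = 904 (o(E) = -8*(-113) = 904)
R = 904
(R + c(-1, 155)) - 19991 = (904 + 121) - 19991 = 1025 - 19991 = -18966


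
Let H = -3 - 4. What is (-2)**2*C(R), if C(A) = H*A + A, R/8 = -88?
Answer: 16896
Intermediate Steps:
R = -704 (R = 8*(-88) = -704)
H = -7
C(A) = -6*A (C(A) = -7*A + A = -6*A)
(-2)**2*C(R) = (-2)**2*(-6*(-704)) = 4*4224 = 16896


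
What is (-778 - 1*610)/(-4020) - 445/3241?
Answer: 677402/3257205 ≈ 0.20797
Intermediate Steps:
(-778 - 1*610)/(-4020) - 445/3241 = (-778 - 610)*(-1/4020) - 445*1/3241 = -1388*(-1/4020) - 445/3241 = 347/1005 - 445/3241 = 677402/3257205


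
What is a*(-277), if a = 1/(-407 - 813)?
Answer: 277/1220 ≈ 0.22705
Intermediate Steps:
a = -1/1220 (a = 1/(-1220) = -1/1220 ≈ -0.00081967)
a*(-277) = -1/1220*(-277) = 277/1220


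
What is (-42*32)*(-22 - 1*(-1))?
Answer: 28224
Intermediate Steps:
(-42*32)*(-22 - 1*(-1)) = -1344*(-22 + 1) = -1344*(-21) = 28224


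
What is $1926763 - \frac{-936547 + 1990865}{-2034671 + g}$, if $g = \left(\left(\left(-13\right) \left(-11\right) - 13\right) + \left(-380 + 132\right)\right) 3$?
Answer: $\frac{3921011928393}{2035025} \approx 1.9268 \cdot 10^{6}$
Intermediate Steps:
$g = -354$ ($g = \left(\left(143 - 13\right) - 248\right) 3 = \left(130 - 248\right) 3 = \left(-118\right) 3 = -354$)
$1926763 - \frac{-936547 + 1990865}{-2034671 + g} = 1926763 - \frac{-936547 + 1990865}{-2034671 - 354} = 1926763 - \frac{1054318}{-2035025} = 1926763 - 1054318 \left(- \frac{1}{2035025}\right) = 1926763 - - \frac{1054318}{2035025} = 1926763 + \frac{1054318}{2035025} = \frac{3921011928393}{2035025}$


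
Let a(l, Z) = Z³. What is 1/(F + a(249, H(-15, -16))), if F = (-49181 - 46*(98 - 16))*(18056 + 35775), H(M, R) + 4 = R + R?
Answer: -1/2850559599 ≈ -3.5081e-10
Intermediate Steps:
H(M, R) = -4 + 2*R (H(M, R) = -4 + (R + R) = -4 + 2*R)
F = -2850512943 (F = (-49181 - 46*82)*53831 = (-49181 - 3772)*53831 = -52953*53831 = -2850512943)
1/(F + a(249, H(-15, -16))) = 1/(-2850512943 + (-4 + 2*(-16))³) = 1/(-2850512943 + (-4 - 32)³) = 1/(-2850512943 + (-36)³) = 1/(-2850512943 - 46656) = 1/(-2850559599) = -1/2850559599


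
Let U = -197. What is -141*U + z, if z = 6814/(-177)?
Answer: 4909715/177 ≈ 27739.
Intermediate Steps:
z = -6814/177 (z = 6814*(-1/177) = -6814/177 ≈ -38.497)
-141*U + z = -141*(-197) - 6814/177 = 27777 - 6814/177 = 4909715/177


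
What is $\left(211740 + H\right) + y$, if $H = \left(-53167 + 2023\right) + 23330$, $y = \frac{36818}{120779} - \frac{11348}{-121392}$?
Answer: $\frac{674164021249879}{3665401092} \approx 1.8393 \cdot 10^{5}$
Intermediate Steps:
$y = \frac{1460002687}{3665401092}$ ($y = 36818 \cdot \frac{1}{120779} - - \frac{2837}{30348} = \frac{36818}{120779} + \frac{2837}{30348} = \frac{1460002687}{3665401092} \approx 0.39832$)
$H = -27814$ ($H = -51144 + 23330 = -27814$)
$\left(211740 + H\right) + y = \left(211740 - 27814\right) + \frac{1460002687}{3665401092} = 183926 + \frac{1460002687}{3665401092} = \frac{674164021249879}{3665401092}$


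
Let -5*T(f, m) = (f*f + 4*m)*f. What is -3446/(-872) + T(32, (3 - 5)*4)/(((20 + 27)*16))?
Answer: -460119/102460 ≈ -4.4907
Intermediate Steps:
T(f, m) = -f*(f**2 + 4*m)/5 (T(f, m) = -(f*f + 4*m)*f/5 = -(f**2 + 4*m)*f/5 = -f*(f**2 + 4*m)/5)
-3446/(-872) + T(32, (3 - 5)*4)/(((20 + 27)*16)) = -3446/(-872) + (-1/5*32*(32**2 + 4*((3 - 5)*4)))/(((20 + 27)*16)) = -3446*(-1/872) + (-1/5*32*(1024 + 4*(-2*4)))/((47*16)) = 1723/436 - 1/5*32*(1024 + 4*(-8))/752 = 1723/436 - 1/5*32*(1024 - 32)*(1/752) = 1723/436 - 1/5*32*992*(1/752) = 1723/436 - 31744/5*1/752 = 1723/436 - 1984/235 = -460119/102460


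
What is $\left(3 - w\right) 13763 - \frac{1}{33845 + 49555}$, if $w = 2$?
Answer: $\frac{1147834199}{83400} \approx 13763.0$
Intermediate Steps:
$\left(3 - w\right) 13763 - \frac{1}{33845 + 49555} = \left(3 - 2\right) 13763 - \frac{1}{33845 + 49555} = \left(3 - 2\right) 13763 - \frac{1}{83400} = 1 \cdot 13763 - \frac{1}{83400} = 13763 - \frac{1}{83400} = \frac{1147834199}{83400}$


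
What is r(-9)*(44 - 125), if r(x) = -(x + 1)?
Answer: -648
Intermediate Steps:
r(x) = -1 - x (r(x) = -(1 + x) = -1 - x)
r(-9)*(44 - 125) = (-1 - 1*(-9))*(44 - 125) = (-1 + 9)*(-81) = 8*(-81) = -648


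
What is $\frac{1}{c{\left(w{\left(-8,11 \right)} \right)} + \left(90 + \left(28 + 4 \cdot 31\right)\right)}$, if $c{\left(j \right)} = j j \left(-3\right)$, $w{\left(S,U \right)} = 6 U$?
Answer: $- \frac{1}{12826} \approx -7.7967 \cdot 10^{-5}$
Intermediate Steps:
$c{\left(j \right)} = - 3 j^{2}$ ($c{\left(j \right)} = j^{2} \left(-3\right) = - 3 j^{2}$)
$\frac{1}{c{\left(w{\left(-8,11 \right)} \right)} + \left(90 + \left(28 + 4 \cdot 31\right)\right)} = \frac{1}{- 3 \left(6 \cdot 11\right)^{2} + \left(90 + \left(28 + 4 \cdot 31\right)\right)} = \frac{1}{- 3 \cdot 66^{2} + \left(90 + \left(28 + 124\right)\right)} = \frac{1}{\left(-3\right) 4356 + \left(90 + 152\right)} = \frac{1}{-13068 + 242} = \frac{1}{-12826} = - \frac{1}{12826}$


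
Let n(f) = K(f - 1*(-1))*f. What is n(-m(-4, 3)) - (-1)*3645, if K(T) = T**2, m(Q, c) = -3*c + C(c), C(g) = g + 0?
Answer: 3939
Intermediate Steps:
C(g) = g
m(Q, c) = -2*c (m(Q, c) = -3*c + c = -2*c)
n(f) = f*(1 + f)**2 (n(f) = (f - 1*(-1))**2*f = (f + 1)**2*f = (1 + f)**2*f = f*(1 + f)**2)
n(-m(-4, 3)) - (-1)*3645 = (-(-2)*3)*(1 - (-2)*3)**2 - (-1)*3645 = (-1*(-6))*(1 - 1*(-6))**2 - 1*(-3645) = 6*(1 + 6)**2 + 3645 = 6*7**2 + 3645 = 6*49 + 3645 = 294 + 3645 = 3939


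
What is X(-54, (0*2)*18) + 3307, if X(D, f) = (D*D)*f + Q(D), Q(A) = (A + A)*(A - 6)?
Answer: 9787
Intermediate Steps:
Q(A) = 2*A*(-6 + A) (Q(A) = (2*A)*(-6 + A) = 2*A*(-6 + A))
X(D, f) = f*D**2 + 2*D*(-6 + D) (X(D, f) = (D*D)*f + 2*D*(-6 + D) = D**2*f + 2*D*(-6 + D) = f*D**2 + 2*D*(-6 + D))
X(-54, (0*2)*18) + 3307 = -54*(-12 + 2*(-54) - 54*0*2*18) + 3307 = -54*(-12 - 108 - 0*18) + 3307 = -54*(-12 - 108 - 54*0) + 3307 = -54*(-12 - 108 + 0) + 3307 = -54*(-120) + 3307 = 6480 + 3307 = 9787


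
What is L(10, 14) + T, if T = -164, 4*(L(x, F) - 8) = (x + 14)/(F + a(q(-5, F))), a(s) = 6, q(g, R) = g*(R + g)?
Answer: -1557/10 ≈ -155.70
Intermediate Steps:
L(x, F) = 8 + (14 + x)/(4*(6 + F)) (L(x, F) = 8 + ((x + 14)/(F + 6))/4 = 8 + ((14 + x)/(6 + F))/4 = 8 + (14 + x)/(4*(6 + F)))
L(10, 14) + T = (206 + 10 + 32*14)/(4*(6 + 14)) - 164 = (¼)*(206 + 10 + 448)/20 - 164 = (¼)*(1/20)*664 - 164 = 83/10 - 164 = -1557/10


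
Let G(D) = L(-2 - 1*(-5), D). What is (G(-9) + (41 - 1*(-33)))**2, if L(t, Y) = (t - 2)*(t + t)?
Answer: 6400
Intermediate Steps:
L(t, Y) = 2*t*(-2 + t) (L(t, Y) = (-2 + t)*(2*t) = 2*t*(-2 + t))
G(D) = 6 (G(D) = 2*(-2 - 1*(-5))*(-2 + (-2 - 1*(-5))) = 2*(-2 + 5)*(-2 + (-2 + 5)) = 2*3*(-2 + 3) = 2*3*1 = 6)
(G(-9) + (41 - 1*(-33)))**2 = (6 + (41 - 1*(-33)))**2 = (6 + (41 + 33))**2 = (6 + 74)**2 = 80**2 = 6400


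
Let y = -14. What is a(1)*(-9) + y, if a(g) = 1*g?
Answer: -23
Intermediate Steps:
a(g) = g
a(1)*(-9) + y = 1*(-9) - 14 = -9 - 14 = -23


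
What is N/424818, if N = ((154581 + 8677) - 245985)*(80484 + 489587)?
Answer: -47160263617/424818 ≈ -1.1101e+5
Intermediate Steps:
N = -47160263617 (N = (163258 - 245985)*570071 = -82727*570071 = -47160263617)
N/424818 = -47160263617/424818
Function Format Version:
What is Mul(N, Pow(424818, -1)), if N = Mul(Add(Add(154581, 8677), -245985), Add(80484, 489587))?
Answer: Rational(-47160263617, 424818) ≈ -1.1101e+5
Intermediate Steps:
N = -47160263617 (N = Mul(Add(163258, -245985), 570071) = Mul(-82727, 570071) = -47160263617)
Mul(N, Pow(424818, -1)) = Mul(-47160263617, Pow(424818, -1)) = Mul(-47160263617, Rational(1, 424818)) = Rational(-47160263617, 424818)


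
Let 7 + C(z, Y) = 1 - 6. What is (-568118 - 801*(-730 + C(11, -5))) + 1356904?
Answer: 1383128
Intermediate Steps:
C(z, Y) = -12 (C(z, Y) = -7 + (1 - 6) = -7 - 5 = -12)
(-568118 - 801*(-730 + C(11, -5))) + 1356904 = (-568118 - 801*(-730 - 12)) + 1356904 = (-568118 - 801*(-742)) + 1356904 = (-568118 + 594342) + 1356904 = 26224 + 1356904 = 1383128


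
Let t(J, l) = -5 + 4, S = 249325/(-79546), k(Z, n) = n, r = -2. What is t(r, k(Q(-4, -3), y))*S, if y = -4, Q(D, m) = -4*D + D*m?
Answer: 249325/79546 ≈ 3.1343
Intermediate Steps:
S = -249325/79546 (S = 249325*(-1/79546) = -249325/79546 ≈ -3.1343)
t(J, l) = -1
t(r, k(Q(-4, -3), y))*S = -1*(-249325/79546) = 249325/79546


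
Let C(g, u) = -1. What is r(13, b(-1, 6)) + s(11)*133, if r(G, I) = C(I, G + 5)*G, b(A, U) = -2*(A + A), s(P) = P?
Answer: 1450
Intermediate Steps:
b(A, U) = -4*A
r(G, I) = -G
r(13, b(-1, 6)) + s(11)*133 = -1*13 + 11*133 = -13 + 1463 = 1450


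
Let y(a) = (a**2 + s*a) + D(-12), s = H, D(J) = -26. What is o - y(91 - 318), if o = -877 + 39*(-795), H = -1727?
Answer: -475414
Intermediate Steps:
s = -1727
o = -31882 (o = -877 - 31005 = -31882)
y(a) = -26 + a**2 - 1727*a (y(a) = (a**2 - 1727*a) - 26 = -26 + a**2 - 1727*a)
o - y(91 - 318) = -31882 - (-26 + (91 - 318)**2 - 1727*(91 - 318)) = -31882 - (-26 + (-227)**2 - 1727*(-227)) = -31882 - (-26 + 51529 + 392029) = -31882 - 1*443532 = -31882 - 443532 = -475414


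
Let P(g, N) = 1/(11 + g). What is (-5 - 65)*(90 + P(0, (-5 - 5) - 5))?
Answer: -69370/11 ≈ -6306.4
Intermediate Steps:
(-5 - 65)*(90 + P(0, (-5 - 5) - 5)) = (-5 - 65)*(90 + 1/(11 + 0)) = -70*(90 + 1/11) = -70*991/11 = -69370/11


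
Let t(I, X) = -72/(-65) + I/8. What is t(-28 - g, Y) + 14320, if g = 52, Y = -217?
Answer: 930222/65 ≈ 14311.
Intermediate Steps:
t(I, X) = 72/65 + I/8 (t(I, X) = -72*(-1/65) + I*(⅛) = 72/65 + I/8)
t(-28 - g, Y) + 14320 = (72/65 + (-28 - 1*52)/8) + 14320 = (72/65 + (-28 - 52)/8) + 14320 = (72/65 + (⅛)*(-80)) + 14320 = (72/65 - 10) + 14320 = -578/65 + 14320 = 930222/65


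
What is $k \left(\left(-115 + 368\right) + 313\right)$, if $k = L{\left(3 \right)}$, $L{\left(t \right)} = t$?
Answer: $1698$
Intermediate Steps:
$k = 3$
$k \left(\left(-115 + 368\right) + 313\right) = 3 \left(\left(-115 + 368\right) + 313\right) = 3 \left(253 + 313\right) = 3 \cdot 566 = 1698$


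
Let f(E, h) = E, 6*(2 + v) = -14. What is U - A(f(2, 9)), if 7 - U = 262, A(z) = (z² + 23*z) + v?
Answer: -902/3 ≈ -300.67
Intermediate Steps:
v = -13/3 (v = -2 + (⅙)*(-14) = -2 - 7/3 = -13/3 ≈ -4.3333)
A(z) = -13/3 + z² + 23*z (A(z) = (z² + 23*z) - 13/3 = -13/3 + z² + 23*z)
U = -255 (U = 7 - 1*262 = 7 - 262 = -255)
U - A(f(2, 9)) = -255 - (-13/3 + 2² + 23*2) = -255 - (-13/3 + 4 + 46) = -255 - 1*137/3 = -255 - 137/3 = -902/3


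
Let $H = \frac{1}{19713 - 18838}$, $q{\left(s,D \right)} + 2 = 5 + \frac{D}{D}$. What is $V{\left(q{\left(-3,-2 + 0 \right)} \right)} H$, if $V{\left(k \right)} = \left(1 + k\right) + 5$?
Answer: $\frac{2}{175} \approx 0.011429$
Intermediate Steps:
$q{\left(s,D \right)} = 4$ ($q{\left(s,D \right)} = -2 + \left(5 + \frac{D}{D}\right) = -2 + \left(5 + 1\right) = -2 + 6 = 4$)
$V{\left(k \right)} = 6 + k$
$H = \frac{1}{875} \approx 0.0011429$
$V{\left(q{\left(-3,-2 + 0 \right)} \right)} H = \left(6 + 4\right) \frac{1}{875} = 10 \cdot \frac{1}{875} = \frac{2}{175}$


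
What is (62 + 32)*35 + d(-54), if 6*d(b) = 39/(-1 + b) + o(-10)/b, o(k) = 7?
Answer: 58625309/17820 ≈ 3289.9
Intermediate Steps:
d(b) = 7/(6*b) + 13/(2*(-1 + b)) (d(b) = (39/(-1 + b) + 7/b)/6 = (7/b + 39/(-1 + b))/6 = 7/(6*b) + 13/(2*(-1 + b)))
(62 + 32)*35 + d(-54) = (62 + 32)*35 + (⅙)*(-7 + 46*(-54))/(-54*(-1 - 54)) = 94*35 + (⅙)*(-1/54)*(-7 - 2484)/(-55) = 3290 + (⅙)*(-1/54)*(-1/55)*(-2491) = 3290 - 2491/17820 = 58625309/17820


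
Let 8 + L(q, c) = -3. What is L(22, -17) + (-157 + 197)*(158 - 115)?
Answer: 1709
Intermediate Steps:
L(q, c) = -11 (L(q, c) = -8 - 3 = -11)
L(22, -17) + (-157 + 197)*(158 - 115) = -11 + (-157 + 197)*(158 - 115) = -11 + 40*43 = -11 + 1720 = 1709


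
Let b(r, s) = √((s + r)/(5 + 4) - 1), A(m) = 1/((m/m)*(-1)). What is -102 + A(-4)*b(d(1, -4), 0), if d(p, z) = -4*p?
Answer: -102 - I*√13/3 ≈ -102.0 - 1.2019*I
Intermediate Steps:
A(m) = -1 (A(m) = -1/1 = 1*(-1) = -1)
b(r, s) = √(-1 + r/9 + s/9) (b(r, s) = √((r + s)/9 - 1) = √((r + s)*(⅑) - 1) = √((r/9 + s/9) - 1) = √(-1 + r/9 + s/9))
-102 + A(-4)*b(d(1, -4), 0) = -102 - √(-9 - 4*1 + 0)/3 = -102 - √(-9 - 4 + 0)/3 = -102 - √(-13)/3 = -102 - I*√13/3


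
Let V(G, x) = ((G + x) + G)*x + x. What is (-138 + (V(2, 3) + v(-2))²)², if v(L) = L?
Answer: 119716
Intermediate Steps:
V(G, x) = x + x*(x + 2*G) (V(G, x) = (x + 2*G)*x + x = x*(x + 2*G) + x = x + x*(x + 2*G))
(-138 + (V(2, 3) + v(-2))²)² = (-138 + (3*(1 + 3 + 2*2) - 2)²)² = (-138 + (3*(1 + 3 + 4) - 2)²)² = (-138 + (3*8 - 2)²)² = (-138 + (24 - 2)²)² = (-138 + 22²)² = (-138 + 484)² = 346² = 119716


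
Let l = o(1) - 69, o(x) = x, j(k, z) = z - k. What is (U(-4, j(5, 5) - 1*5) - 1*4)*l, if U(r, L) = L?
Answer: 612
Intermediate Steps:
l = -68 (l = 1 - 69 = -68)
(U(-4, j(5, 5) - 1*5) - 1*4)*l = (((5 - 1*5) - 1*5) - 1*4)*(-68) = (((5 - 5) - 5) - 4)*(-68) = ((0 - 5) - 4)*(-68) = (-5 - 4)*(-68) = -9*(-68) = 612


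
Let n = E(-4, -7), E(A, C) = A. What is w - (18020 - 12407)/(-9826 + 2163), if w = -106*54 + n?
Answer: -43888051/7663 ≈ -5727.3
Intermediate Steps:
n = -4
w = -5728 (w = -106*54 - 4 = -5724 - 4 = -5728)
w - (18020 - 12407)/(-9826 + 2163) = -5728 - (18020 - 12407)/(-9826 + 2163) = -5728 - 5613/(-7663) = -5728 - 5613*(-1)/7663 = -5728 - 1*(-5613/7663) = -5728 + 5613/7663 = -43888051/7663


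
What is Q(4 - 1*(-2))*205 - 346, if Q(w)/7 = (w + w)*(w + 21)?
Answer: 464594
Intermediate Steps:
Q(w) = 14*w*(21 + w) (Q(w) = 7*((w + w)*(w + 21)) = 7*((2*w)*(21 + w)) = 7*(2*w*(21 + w)) = 14*w*(21 + w))
Q(4 - 1*(-2))*205 - 346 = (14*(4 - 1*(-2))*(21 + (4 - 1*(-2))))*205 - 346 = (14*(4 + 2)*(21 + (4 + 2)))*205 - 346 = (14*6*(21 + 6))*205 - 346 = (14*6*27)*205 - 346 = 2268*205 - 346 = 464940 - 346 = 464594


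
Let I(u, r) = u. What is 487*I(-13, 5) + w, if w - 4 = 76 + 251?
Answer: -6000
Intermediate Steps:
w = 331 (w = 4 + (76 + 251) = 4 + 327 = 331)
487*I(-13, 5) + w = 487*(-13) + 331 = -6331 + 331 = -6000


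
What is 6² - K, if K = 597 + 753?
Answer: -1314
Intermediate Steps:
K = 1350
6² - K = 6² - 1*1350 = 36 - 1350 = -1314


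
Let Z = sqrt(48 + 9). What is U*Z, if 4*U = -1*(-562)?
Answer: 281*sqrt(57)/2 ≈ 1060.8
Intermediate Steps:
Z = sqrt(57) ≈ 7.5498
U = 281/2 (U = (-1*(-562))/4 = (1/4)*562 = 281/2 ≈ 140.50)
U*Z = 281*sqrt(57)/2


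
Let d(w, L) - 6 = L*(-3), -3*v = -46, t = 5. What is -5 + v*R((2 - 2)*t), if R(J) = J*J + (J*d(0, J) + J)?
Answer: -5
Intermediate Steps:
v = 46/3 (v = -⅓*(-46) = 46/3 ≈ 15.333)
d(w, L) = 6 - 3*L (d(w, L) = 6 + L*(-3) = 6 - 3*L)
R(J) = J + J² + J*(6 - 3*J) (R(J) = J*J + (J*(6 - 3*J) + J) = J² + (J + J*(6 - 3*J)) = J + J² + J*(6 - 3*J))
-5 + v*R((2 - 2)*t) = -5 + 46*(((2 - 2)*5)*(7 - 2*(2 - 2)*5))/3 = -5 + 46*((0*5)*(7 - 0*5))/3 = -5 + 46*(0*(7 - 2*0))/3 = -5 + 46*(0*(7 + 0))/3 = -5 + 46*(0*7)/3 = -5 + (46/3)*0 = -5 + 0 = -5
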